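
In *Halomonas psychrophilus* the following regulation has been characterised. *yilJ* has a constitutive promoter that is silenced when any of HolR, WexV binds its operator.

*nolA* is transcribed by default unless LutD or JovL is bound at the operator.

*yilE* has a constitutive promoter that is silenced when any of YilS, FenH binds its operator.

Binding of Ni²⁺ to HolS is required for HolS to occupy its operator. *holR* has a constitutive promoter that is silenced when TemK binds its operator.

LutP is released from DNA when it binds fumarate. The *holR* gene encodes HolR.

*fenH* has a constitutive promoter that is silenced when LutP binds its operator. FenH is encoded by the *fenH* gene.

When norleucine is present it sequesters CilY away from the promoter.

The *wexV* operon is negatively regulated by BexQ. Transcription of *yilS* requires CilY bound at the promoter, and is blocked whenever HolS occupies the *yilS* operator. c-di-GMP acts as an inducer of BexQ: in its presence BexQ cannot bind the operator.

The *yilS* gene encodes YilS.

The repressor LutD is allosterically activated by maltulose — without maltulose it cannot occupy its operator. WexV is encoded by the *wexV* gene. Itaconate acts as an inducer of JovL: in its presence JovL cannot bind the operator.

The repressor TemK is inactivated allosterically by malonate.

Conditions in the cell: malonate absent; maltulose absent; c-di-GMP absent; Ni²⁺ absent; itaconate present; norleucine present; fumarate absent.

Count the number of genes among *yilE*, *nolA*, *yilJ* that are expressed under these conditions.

3

Norleucine is present, so CilY is inactive.
Ni²⁺ is absent, so HolS is inactive.
Required activator CilY is absent, so *yilS* is not transcribed.
So YilS is not produced.
Fumarate is absent, so LutP is active.
With repressor LutP bound, *fenH* is not transcribed.
So FenH is not produced.
With no repressor bound, *yilE* is transcribed.
→ *yilE* is ON.
Maltulose is absent, so LutD is inactive.
Itaconate is present, so JovL is inactive.
With no repressor bound, *nolA* is transcribed.
→ *nolA* is ON.
Malonate is absent, so TemK is active.
With repressor TemK bound, *holR* is not transcribed.
So HolR is not produced.
c-di-GMP is absent, so BexQ is active.
With repressor BexQ bound, *wexV* is not transcribed.
So WexV is not produced.
With no repressor bound, *yilJ* is transcribed.
→ *yilJ* is ON.
3 of the 3 genes are transcribed.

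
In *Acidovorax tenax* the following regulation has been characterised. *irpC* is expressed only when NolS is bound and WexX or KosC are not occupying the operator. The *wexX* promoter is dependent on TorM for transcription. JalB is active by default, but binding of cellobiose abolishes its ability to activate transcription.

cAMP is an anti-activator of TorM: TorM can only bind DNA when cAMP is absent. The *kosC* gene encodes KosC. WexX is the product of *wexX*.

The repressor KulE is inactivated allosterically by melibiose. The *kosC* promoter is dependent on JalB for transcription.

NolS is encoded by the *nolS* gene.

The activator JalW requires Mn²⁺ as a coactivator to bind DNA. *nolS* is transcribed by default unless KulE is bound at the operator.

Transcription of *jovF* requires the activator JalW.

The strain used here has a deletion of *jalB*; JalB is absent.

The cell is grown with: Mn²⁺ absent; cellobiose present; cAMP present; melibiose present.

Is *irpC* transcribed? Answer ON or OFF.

ON

cAMP is present, so TorM is inactive.
Required activator TorM is absent, so *wexX* is not transcribed.
So WexX is not produced.
JalB is non-functional in this strain, so it has no effect.
Required activator JalB is absent, so *kosC* is not transcribed.
So KosC is not produced.
Melibiose is present, so KulE is inactive.
With no repressor bound, *nolS* is transcribed.
So NolS is produced and active.
No repressor is bound and NolS is active, so *irpC* is transcribed.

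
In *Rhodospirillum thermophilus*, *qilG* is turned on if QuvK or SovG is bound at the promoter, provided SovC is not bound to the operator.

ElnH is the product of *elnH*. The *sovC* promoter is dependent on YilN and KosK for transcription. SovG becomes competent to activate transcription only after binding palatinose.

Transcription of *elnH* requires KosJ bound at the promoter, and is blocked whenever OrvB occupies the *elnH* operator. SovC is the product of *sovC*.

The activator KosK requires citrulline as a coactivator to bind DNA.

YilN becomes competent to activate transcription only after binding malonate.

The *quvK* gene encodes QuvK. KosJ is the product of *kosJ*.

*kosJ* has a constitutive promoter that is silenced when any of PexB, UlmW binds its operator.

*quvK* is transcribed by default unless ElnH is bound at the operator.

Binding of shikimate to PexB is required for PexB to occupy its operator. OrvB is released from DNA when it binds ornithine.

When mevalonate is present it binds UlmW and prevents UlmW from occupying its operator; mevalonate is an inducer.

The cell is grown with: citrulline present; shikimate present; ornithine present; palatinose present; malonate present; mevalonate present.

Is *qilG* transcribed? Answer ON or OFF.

OFF

Ornithine is present, so OrvB is inactive.
Shikimate is present, so PexB is active.
Mevalonate is present, so UlmW is inactive.
With repressor PexB bound, *kosJ* is not transcribed.
So KosJ is not produced.
Required activator KosJ is absent, so *elnH* is not transcribed.
So ElnH is not produced.
With no repressor bound, *quvK* is transcribed.
So QuvK is produced and active.
Palatinose is present, so SovG is active.
Malonate is present, so YilN is active.
Citrulline is present, so KosK is active.
No repressor is bound and YilN and KosK are active, so *sovC* is transcribed.
So SovC is produced and active.
With repressor SovC bound, *qilG* is not transcribed.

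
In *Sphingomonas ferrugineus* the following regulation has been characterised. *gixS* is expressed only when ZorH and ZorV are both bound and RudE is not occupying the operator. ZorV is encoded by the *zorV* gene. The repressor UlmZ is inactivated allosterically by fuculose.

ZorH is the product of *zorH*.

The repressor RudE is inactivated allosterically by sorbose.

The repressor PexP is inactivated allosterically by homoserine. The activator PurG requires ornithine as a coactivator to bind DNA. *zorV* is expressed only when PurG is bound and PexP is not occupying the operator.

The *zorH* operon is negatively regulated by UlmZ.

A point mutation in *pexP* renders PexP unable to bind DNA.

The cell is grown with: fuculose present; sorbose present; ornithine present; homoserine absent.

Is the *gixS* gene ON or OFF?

ON

Fuculose is present, so UlmZ is inactive.
With no repressor bound, *zorH* is transcribed.
So ZorH is produced and active.
Sorbose is present, so RudE is inactive.
Ornithine is present, so PurG is active.
PexP is non-functional in this strain, so it has no effect.
No repressor is bound and PurG is active, so *zorV* is transcribed.
So ZorV is produced and active.
No repressor is bound and ZorH and ZorV are active, so *gixS* is transcribed.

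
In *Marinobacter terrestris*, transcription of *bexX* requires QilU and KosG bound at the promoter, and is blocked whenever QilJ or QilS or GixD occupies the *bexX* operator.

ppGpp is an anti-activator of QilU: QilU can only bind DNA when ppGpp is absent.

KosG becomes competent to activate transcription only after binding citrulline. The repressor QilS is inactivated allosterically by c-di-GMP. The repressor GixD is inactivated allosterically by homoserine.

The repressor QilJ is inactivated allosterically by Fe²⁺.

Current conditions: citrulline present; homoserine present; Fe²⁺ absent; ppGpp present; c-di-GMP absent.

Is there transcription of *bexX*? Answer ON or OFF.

ppGpp is present, so QilU is inactive.
Fe²⁺ is absent, so QilJ is active.
c-di-GMP is absent, so QilS is active.
Homoserine is present, so GixD is inactive.
Citrulline is present, so KosG is active.
With repressor QilJ bound, *bexX* is not transcribed.

OFF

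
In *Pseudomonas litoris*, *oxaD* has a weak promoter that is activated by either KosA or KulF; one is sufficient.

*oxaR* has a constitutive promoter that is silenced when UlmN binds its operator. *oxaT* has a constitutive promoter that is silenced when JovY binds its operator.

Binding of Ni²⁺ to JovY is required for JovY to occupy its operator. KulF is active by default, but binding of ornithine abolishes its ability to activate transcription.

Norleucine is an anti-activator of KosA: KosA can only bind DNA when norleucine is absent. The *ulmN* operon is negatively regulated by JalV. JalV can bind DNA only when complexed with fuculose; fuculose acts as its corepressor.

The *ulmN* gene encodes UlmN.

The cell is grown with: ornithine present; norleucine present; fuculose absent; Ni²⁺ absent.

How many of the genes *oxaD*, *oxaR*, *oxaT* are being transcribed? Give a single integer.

1

Norleucine is present, so KosA is inactive.
Ornithine is present, so KulF is inactive.
No activator is available at the *oxaD* promoter, so *oxaD* is not transcribed.
→ *oxaD* is OFF.
Fuculose is absent, so JalV is inactive.
With no repressor bound, *ulmN* is transcribed.
So UlmN is produced and active.
With repressor UlmN bound, *oxaR* is not transcribed.
→ *oxaR* is OFF.
Ni²⁺ is absent, so JovY is inactive.
With no repressor bound, *oxaT* is transcribed.
→ *oxaT* is ON.
1 of the 3 genes is transcribed.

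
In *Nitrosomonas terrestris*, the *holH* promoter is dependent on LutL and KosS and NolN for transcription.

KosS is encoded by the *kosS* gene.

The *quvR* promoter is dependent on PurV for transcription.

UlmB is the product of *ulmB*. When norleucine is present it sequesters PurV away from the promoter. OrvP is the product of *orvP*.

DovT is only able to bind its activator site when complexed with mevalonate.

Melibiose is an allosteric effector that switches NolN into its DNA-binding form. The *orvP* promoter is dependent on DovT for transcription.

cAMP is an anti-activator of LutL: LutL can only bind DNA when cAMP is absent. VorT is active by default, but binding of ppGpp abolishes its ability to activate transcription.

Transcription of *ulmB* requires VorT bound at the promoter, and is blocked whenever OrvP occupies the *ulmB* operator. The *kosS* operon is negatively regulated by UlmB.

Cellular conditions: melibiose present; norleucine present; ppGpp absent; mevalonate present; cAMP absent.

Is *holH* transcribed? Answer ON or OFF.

cAMP is absent, so LutL is active.
Mevalonate is present, so DovT is active.
No repressor is bound and DovT is active, so *orvP* is transcribed.
So OrvP is produced and active.
ppGpp is absent, so VorT is active.
With repressor OrvP bound, *ulmB* is not transcribed.
So UlmB is not produced.
With no repressor bound, *kosS* is transcribed.
So KosS is produced and active.
Melibiose is present, so NolN is active.
No repressor is bound and LutL and KosS and NolN are active, so *holH* is transcribed.

ON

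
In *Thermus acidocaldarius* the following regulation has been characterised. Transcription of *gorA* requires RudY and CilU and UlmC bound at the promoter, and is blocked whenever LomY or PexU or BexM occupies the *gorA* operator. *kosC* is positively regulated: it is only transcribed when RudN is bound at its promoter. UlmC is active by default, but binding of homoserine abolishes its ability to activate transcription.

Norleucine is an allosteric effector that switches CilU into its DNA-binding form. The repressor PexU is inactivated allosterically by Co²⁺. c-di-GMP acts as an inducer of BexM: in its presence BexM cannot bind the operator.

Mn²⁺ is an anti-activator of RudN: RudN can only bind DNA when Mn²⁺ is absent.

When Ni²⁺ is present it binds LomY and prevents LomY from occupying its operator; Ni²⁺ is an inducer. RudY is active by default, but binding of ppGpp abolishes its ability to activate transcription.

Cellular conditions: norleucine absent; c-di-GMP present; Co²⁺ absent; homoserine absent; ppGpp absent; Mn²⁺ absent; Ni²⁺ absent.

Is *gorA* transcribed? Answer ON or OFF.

OFF

ppGpp is absent, so RudY is active.
Norleucine is absent, so CilU is inactive.
Ni²⁺ is absent, so LomY is active.
Co²⁺ is absent, so PexU is active.
c-di-GMP is present, so BexM is inactive.
Homoserine is absent, so UlmC is active.
With repressor LomY bound, *gorA* is not transcribed.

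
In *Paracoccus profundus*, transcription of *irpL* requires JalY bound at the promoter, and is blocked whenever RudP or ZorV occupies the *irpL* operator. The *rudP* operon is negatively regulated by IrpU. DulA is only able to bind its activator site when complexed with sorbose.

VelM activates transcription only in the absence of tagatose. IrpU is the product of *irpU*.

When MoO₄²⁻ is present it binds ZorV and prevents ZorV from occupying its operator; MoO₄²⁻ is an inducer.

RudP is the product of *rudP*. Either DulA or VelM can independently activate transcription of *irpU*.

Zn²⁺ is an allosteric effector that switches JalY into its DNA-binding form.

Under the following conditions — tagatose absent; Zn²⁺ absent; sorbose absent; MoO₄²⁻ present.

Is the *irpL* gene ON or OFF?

OFF

Sorbose is absent, so DulA is inactive.
Tagatose is absent, so VelM is active.
Activator VelM is present, so *irpU* is transcribed.
So IrpU is produced and active.
With repressor IrpU bound, *rudP* is not transcribed.
So RudP is not produced.
MoO₄²⁻ is present, so ZorV is inactive.
Zn²⁺ is absent, so JalY is inactive.
Required activator JalY is absent, so *irpL* is not transcribed.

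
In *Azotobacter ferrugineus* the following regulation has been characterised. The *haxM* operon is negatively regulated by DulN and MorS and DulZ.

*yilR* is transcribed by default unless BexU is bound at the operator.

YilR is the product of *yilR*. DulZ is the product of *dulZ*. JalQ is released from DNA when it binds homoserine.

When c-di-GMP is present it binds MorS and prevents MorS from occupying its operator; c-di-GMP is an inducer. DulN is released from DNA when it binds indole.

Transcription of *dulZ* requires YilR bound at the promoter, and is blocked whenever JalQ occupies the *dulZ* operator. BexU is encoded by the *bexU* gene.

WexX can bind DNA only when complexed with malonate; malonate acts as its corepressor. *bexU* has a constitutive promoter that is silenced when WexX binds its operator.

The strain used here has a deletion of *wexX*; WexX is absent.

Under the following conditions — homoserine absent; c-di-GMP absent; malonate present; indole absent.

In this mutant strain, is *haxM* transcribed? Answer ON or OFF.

Indole is absent, so DulN is active.
c-di-GMP is absent, so MorS is active.
WexX is non-functional in this strain, so it has no effect.
With no repressor bound, *bexU* is transcribed.
So BexU is produced and active.
With repressor BexU bound, *yilR* is not transcribed.
So YilR is not produced.
Homoserine is absent, so JalQ is active.
With repressor JalQ bound, *dulZ* is not transcribed.
So DulZ is not produced.
With repressor DulN bound, *haxM* is not transcribed.

OFF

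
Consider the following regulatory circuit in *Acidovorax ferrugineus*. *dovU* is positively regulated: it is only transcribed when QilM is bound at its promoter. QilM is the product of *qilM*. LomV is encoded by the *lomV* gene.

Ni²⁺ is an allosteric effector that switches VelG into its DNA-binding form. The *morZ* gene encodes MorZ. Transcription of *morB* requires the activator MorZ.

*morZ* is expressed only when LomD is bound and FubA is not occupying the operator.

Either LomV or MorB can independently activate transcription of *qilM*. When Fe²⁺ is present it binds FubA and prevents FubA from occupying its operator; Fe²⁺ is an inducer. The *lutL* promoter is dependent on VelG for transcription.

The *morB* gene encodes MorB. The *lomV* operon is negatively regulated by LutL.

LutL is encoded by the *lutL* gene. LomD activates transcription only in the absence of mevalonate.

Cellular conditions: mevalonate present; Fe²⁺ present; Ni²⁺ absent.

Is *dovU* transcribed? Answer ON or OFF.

Ni²⁺ is absent, so VelG is inactive.
Required activator VelG is absent, so *lutL* is not transcribed.
So LutL is not produced.
With no repressor bound, *lomV* is transcribed.
So LomV is produced and active.
Mevalonate is present, so LomD is inactive.
Fe²⁺ is present, so FubA is inactive.
Required activator LomD is absent, so *morZ* is not transcribed.
So MorZ is not produced.
Required activator MorZ is absent, so *morB* is not transcribed.
So MorB is not produced.
Activator LomV is present, so *qilM* is transcribed.
So QilM is produced and active.
No repressor is bound and QilM is active, so *dovU* is transcribed.

ON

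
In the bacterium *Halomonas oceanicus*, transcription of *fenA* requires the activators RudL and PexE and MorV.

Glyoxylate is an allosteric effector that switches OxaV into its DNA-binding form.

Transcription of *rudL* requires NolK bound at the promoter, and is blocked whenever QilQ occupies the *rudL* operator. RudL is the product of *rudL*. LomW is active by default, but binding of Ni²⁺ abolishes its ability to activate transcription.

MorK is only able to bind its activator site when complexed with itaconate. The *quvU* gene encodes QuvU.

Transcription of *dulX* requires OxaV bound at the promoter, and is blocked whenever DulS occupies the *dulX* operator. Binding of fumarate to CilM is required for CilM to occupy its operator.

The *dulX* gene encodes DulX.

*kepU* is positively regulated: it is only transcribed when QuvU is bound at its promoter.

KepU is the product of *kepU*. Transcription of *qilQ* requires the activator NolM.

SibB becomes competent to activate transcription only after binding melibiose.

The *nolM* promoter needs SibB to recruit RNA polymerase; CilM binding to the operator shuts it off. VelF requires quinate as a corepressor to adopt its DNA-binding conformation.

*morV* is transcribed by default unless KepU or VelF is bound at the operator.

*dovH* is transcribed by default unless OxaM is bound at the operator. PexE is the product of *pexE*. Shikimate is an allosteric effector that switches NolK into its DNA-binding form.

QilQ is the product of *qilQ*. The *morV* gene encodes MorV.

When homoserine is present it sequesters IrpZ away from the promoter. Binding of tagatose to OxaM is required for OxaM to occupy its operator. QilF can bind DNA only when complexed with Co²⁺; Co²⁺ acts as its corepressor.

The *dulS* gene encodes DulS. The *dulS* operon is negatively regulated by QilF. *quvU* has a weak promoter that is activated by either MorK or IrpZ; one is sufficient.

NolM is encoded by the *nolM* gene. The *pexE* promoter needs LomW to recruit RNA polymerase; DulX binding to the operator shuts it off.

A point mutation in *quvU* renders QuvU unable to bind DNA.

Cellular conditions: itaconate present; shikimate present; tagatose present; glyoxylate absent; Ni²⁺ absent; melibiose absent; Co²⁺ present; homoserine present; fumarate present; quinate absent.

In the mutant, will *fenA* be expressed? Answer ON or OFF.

Fumarate is present, so CilM is active.
Melibiose is absent, so SibB is inactive.
With repressor CilM bound, *nolM* is not transcribed.
So NolM is not produced.
Required activator NolM is absent, so *qilQ* is not transcribed.
So QilQ is not produced.
Shikimate is present, so NolK is active.
No repressor is bound and NolK is active, so *rudL* is transcribed.
So RudL is produced and active.
Co²⁺ is present, so QilF is active.
With repressor QilF bound, *dulS* is not transcribed.
So DulS is not produced.
Glyoxylate is absent, so OxaV is inactive.
Required activator OxaV is absent, so *dulX* is not transcribed.
So DulX is not produced.
Ni²⁺ is absent, so LomW is active.
No repressor is bound and LomW is active, so *pexE* is transcribed.
So PexE is produced and active.
QuvU is non-functional in this strain, so it has no effect.
Required activator QuvU is absent, so *kepU* is not transcribed.
So KepU is not produced.
Quinate is absent, so VelF is inactive.
With no repressor bound, *morV* is transcribed.
So MorV is produced and active.
No repressor is bound and RudL and PexE and MorV are active, so *fenA* is transcribed.

ON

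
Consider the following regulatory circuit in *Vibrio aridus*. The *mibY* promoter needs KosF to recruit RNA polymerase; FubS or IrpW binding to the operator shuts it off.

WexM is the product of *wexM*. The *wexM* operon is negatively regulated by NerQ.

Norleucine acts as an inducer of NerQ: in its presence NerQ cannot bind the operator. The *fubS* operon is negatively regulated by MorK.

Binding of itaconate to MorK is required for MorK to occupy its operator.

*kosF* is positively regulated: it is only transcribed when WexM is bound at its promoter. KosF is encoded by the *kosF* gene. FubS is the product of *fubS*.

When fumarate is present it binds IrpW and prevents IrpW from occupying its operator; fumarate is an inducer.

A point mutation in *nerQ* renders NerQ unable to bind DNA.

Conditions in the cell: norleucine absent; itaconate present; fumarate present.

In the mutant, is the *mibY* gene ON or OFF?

Itaconate is present, so MorK is active.
With repressor MorK bound, *fubS* is not transcribed.
So FubS is not produced.
Fumarate is present, so IrpW is inactive.
NerQ is non-functional in this strain, so it has no effect.
With no repressor bound, *wexM* is transcribed.
So WexM is produced and active.
No repressor is bound and WexM is active, so *kosF* is transcribed.
So KosF is produced and active.
No repressor is bound and KosF is active, so *mibY* is transcribed.

ON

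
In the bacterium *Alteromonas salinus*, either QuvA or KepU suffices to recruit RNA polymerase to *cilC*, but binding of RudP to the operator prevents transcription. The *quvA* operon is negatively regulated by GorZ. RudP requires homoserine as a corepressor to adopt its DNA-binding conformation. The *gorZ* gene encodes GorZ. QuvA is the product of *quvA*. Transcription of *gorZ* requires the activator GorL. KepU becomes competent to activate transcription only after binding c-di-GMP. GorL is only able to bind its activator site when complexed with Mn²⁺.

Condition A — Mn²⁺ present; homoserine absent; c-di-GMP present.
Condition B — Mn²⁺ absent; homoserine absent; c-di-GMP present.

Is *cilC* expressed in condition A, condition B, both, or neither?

Condition A:
Mn²⁺ is present, so GorL is active.
No repressor is bound and GorL is active, so *gorZ* is transcribed.
So GorZ is produced and active.
With repressor GorZ bound, *quvA* is not transcribed.
So QuvA is not produced.
Homoserine is absent, so RudP is inactive.
c-di-GMP is present, so KepU is active.
Activator KepU is present, so *cilC* is transcribed.
→ *cilC* is ON in A.
Condition B:
Mn²⁺ is absent, so GorL is inactive.
Required activator GorL is absent, so *gorZ* is not transcribed.
So GorZ is not produced.
With no repressor bound, *quvA* is transcribed.
So QuvA is produced and active.
Homoserine is absent, so RudP is inactive.
c-di-GMP is present, so KepU is active.
Activator QuvA is present, so *cilC* is transcribed.
→ *cilC* is ON in B.

both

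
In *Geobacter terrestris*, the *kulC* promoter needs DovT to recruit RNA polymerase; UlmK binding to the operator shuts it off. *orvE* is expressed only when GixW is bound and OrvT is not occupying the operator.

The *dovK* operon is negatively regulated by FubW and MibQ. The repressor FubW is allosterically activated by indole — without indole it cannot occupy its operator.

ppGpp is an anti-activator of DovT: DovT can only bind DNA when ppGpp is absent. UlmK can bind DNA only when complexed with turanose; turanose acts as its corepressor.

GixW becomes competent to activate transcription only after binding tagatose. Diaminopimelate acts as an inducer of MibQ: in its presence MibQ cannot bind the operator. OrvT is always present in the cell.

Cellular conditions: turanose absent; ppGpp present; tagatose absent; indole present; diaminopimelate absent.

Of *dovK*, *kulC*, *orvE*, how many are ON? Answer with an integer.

0

Indole is present, so FubW is active.
Diaminopimelate is absent, so MibQ is active.
With repressor FubW bound, *dovK* is not transcribed.
→ *dovK* is OFF.
Turanose is absent, so UlmK is inactive.
ppGpp is present, so DovT is inactive.
Required activator DovT is absent, so *kulC* is not transcribed.
→ *kulC* is OFF.
OrvT is produced constitutively and is active.
Tagatose is absent, so GixW is inactive.
With repressor OrvT bound, *orvE* is not transcribed.
→ *orvE* is OFF.
0 of the 3 genes are transcribed.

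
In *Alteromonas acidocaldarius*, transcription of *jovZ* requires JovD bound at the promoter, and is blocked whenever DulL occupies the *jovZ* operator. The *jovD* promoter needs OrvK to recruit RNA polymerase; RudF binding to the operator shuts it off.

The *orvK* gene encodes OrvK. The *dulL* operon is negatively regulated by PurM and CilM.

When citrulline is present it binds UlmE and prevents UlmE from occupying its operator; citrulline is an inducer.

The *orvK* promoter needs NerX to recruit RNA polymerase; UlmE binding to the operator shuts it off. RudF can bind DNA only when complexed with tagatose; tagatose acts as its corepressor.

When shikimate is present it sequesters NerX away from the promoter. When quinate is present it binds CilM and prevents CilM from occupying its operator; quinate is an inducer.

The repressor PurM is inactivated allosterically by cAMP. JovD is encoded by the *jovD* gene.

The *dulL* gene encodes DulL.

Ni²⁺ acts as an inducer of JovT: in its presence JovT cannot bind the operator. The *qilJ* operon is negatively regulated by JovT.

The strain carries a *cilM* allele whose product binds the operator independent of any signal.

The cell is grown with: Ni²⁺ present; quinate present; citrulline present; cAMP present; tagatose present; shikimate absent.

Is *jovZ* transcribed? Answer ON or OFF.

OFF

cAMP is present, so PurM is inactive.
CilM is constitutively active in this strain.
With repressor CilM bound, *dulL* is not transcribed.
So DulL is not produced.
Tagatose is present, so RudF is active.
Shikimate is absent, so NerX is active.
Citrulline is present, so UlmE is inactive.
No repressor is bound and NerX is active, so *orvK* is transcribed.
So OrvK is produced and active.
With repressor RudF bound, *jovD* is not transcribed.
So JovD is not produced.
Required activator JovD is absent, so *jovZ* is not transcribed.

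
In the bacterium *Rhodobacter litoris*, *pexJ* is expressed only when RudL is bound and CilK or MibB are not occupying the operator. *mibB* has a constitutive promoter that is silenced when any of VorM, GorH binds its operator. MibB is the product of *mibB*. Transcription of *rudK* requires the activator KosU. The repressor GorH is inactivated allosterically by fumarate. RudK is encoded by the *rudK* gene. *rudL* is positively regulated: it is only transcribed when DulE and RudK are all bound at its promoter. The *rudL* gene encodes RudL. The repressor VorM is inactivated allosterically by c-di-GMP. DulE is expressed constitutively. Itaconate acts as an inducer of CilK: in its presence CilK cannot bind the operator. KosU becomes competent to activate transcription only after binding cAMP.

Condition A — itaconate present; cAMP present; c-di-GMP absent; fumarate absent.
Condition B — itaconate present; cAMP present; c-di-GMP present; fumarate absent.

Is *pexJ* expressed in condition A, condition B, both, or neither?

both

Condition A:
Itaconate is present, so CilK is inactive.
DulE is produced constitutively and is active.
cAMP is present, so KosU is active.
No repressor is bound and KosU is active, so *rudK* is transcribed.
So RudK is produced and active.
No repressor is bound and DulE and RudK are active, so *rudL* is transcribed.
So RudL is produced and active.
c-di-GMP is absent, so VorM is active.
Fumarate is absent, so GorH is active.
With repressor VorM bound, *mibB* is not transcribed.
So MibB is not produced.
No repressor is bound and RudL is active, so *pexJ* is transcribed.
→ *pexJ* is ON in A.
Condition B:
Itaconate is present, so CilK is inactive.
DulE is produced constitutively and is active.
cAMP is present, so KosU is active.
No repressor is bound and KosU is active, so *rudK* is transcribed.
So RudK is produced and active.
No repressor is bound and DulE and RudK are active, so *rudL* is transcribed.
So RudL is produced and active.
c-di-GMP is present, so VorM is inactive.
Fumarate is absent, so GorH is active.
With repressor GorH bound, *mibB* is not transcribed.
So MibB is not produced.
No repressor is bound and RudL is active, so *pexJ* is transcribed.
→ *pexJ* is ON in B.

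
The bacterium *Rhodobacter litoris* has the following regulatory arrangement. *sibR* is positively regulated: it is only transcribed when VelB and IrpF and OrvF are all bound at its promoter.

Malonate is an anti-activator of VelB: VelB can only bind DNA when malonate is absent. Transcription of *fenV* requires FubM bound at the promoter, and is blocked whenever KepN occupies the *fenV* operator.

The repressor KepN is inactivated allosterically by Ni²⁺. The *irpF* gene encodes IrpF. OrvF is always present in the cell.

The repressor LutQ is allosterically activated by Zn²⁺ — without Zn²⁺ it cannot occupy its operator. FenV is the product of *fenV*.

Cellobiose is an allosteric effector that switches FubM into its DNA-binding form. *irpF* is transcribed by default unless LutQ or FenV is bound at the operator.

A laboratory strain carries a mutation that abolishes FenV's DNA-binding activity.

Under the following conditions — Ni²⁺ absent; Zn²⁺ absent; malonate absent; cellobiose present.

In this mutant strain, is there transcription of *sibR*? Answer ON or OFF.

ON

Malonate is absent, so VelB is active.
Zn²⁺ is absent, so LutQ is inactive.
FenV is non-functional in this strain, so it has no effect.
With no repressor bound, *irpF* is transcribed.
So IrpF is produced and active.
OrvF is produced constitutively and is active.
No repressor is bound and VelB and IrpF and OrvF are active, so *sibR* is transcribed.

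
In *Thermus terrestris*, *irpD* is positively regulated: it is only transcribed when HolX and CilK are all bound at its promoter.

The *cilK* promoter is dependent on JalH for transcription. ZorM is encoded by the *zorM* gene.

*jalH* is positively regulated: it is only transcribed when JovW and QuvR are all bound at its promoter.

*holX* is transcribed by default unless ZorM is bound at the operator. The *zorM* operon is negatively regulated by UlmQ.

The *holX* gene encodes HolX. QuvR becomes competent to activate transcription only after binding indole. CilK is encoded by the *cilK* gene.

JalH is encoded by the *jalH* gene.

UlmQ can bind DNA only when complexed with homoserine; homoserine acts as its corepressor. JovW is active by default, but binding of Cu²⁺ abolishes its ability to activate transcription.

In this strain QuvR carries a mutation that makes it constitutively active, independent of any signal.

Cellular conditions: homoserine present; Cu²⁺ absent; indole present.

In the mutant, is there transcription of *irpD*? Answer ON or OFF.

ON

Homoserine is present, so UlmQ is active.
With repressor UlmQ bound, *zorM* is not transcribed.
So ZorM is not produced.
With no repressor bound, *holX* is transcribed.
So HolX is produced and active.
Cu²⁺ is absent, so JovW is active.
QuvR is constitutively active in this strain.
No repressor is bound and JovW and QuvR are active, so *jalH* is transcribed.
So JalH is produced and active.
No repressor is bound and JalH is active, so *cilK* is transcribed.
So CilK is produced and active.
No repressor is bound and HolX and CilK are active, so *irpD* is transcribed.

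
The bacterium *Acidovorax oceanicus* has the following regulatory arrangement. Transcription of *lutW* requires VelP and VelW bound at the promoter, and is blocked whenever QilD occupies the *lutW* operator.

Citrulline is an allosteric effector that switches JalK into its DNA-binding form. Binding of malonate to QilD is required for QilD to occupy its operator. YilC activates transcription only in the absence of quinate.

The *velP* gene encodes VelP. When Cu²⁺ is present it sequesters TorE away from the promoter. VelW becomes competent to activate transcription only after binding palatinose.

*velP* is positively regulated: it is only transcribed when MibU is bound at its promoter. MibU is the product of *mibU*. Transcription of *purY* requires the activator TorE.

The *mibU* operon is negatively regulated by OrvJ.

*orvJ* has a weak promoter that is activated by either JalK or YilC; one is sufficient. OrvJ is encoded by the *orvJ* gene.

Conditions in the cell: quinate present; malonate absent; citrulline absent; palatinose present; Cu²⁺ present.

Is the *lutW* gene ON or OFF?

ON

Citrulline is absent, so JalK is inactive.
Quinate is present, so YilC is inactive.
No activator is available at the *orvJ* promoter, so *orvJ* is not transcribed.
So OrvJ is not produced.
With no repressor bound, *mibU* is transcribed.
So MibU is produced and active.
No repressor is bound and MibU is active, so *velP* is transcribed.
So VelP is produced and active.
Palatinose is present, so VelW is active.
Malonate is absent, so QilD is inactive.
No repressor is bound and VelP and VelW are active, so *lutW* is transcribed.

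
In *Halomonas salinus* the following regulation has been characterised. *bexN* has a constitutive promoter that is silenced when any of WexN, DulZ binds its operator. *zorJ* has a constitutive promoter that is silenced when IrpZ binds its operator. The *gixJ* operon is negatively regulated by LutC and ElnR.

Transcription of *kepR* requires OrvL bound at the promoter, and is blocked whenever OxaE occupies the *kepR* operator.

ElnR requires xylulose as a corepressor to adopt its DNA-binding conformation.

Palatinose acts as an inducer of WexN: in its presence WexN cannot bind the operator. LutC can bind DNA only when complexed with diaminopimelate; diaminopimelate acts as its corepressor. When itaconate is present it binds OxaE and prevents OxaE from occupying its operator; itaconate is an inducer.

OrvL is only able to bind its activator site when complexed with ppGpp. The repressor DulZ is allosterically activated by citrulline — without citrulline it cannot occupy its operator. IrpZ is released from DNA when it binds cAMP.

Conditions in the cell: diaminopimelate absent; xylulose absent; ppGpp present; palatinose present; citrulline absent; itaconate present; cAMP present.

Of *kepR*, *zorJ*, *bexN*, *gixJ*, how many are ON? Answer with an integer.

ppGpp is present, so OrvL is active.
Itaconate is present, so OxaE is inactive.
No repressor is bound and OrvL is active, so *kepR* is transcribed.
→ *kepR* is ON.
cAMP is present, so IrpZ is inactive.
With no repressor bound, *zorJ* is transcribed.
→ *zorJ* is ON.
Palatinose is present, so WexN is inactive.
Citrulline is absent, so DulZ is inactive.
With no repressor bound, *bexN* is transcribed.
→ *bexN* is ON.
Diaminopimelate is absent, so LutC is inactive.
Xylulose is absent, so ElnR is inactive.
With no repressor bound, *gixJ* is transcribed.
→ *gixJ* is ON.
4 of the 4 genes are transcribed.

4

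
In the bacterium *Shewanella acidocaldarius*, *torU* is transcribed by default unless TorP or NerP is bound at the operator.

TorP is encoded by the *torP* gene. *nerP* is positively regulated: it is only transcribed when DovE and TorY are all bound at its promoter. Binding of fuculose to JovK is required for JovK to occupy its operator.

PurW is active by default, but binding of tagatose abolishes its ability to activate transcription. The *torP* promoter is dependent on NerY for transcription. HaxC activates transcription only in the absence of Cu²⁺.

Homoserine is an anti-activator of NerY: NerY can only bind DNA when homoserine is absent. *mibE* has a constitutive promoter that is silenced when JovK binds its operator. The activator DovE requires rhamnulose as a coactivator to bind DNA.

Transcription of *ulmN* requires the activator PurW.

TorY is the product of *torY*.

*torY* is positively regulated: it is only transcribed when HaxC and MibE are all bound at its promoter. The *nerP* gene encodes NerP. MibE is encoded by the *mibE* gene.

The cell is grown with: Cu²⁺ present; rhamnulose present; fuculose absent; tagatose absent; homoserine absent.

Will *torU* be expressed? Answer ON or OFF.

Homoserine is absent, so NerY is active.
No repressor is bound and NerY is active, so *torP* is transcribed.
So TorP is produced and active.
Rhamnulose is present, so DovE is active.
Cu²⁺ is present, so HaxC is inactive.
Fuculose is absent, so JovK is inactive.
With no repressor bound, *mibE* is transcribed.
So MibE is produced and active.
Required activator HaxC is absent, so *torY* is not transcribed.
So TorY is not produced.
Required activator TorY is absent, so *nerP* is not transcribed.
So NerP is not produced.
With repressor TorP bound, *torU* is not transcribed.

OFF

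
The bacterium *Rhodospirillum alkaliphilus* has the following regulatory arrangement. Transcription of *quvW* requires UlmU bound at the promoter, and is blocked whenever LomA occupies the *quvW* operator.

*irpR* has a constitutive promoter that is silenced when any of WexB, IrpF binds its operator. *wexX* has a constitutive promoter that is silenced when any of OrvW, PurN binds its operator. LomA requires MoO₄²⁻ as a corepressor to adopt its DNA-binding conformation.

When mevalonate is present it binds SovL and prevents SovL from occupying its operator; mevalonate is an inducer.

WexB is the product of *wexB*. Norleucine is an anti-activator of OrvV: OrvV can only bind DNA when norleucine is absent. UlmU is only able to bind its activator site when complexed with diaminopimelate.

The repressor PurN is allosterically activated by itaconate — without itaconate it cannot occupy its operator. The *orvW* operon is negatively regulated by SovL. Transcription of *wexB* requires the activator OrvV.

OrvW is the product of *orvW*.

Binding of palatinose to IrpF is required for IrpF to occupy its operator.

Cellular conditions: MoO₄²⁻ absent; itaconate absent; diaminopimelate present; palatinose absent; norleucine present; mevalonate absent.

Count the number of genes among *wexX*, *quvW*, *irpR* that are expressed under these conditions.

3

Mevalonate is absent, so SovL is active.
With repressor SovL bound, *orvW* is not transcribed.
So OrvW is not produced.
Itaconate is absent, so PurN is inactive.
With no repressor bound, *wexX* is transcribed.
→ *wexX* is ON.
Diaminopimelate is present, so UlmU is active.
MoO₄²⁻ is absent, so LomA is inactive.
No repressor is bound and UlmU is active, so *quvW* is transcribed.
→ *quvW* is ON.
Norleucine is present, so OrvV is inactive.
Required activator OrvV is absent, so *wexB* is not transcribed.
So WexB is not produced.
Palatinose is absent, so IrpF is inactive.
With no repressor bound, *irpR* is transcribed.
→ *irpR* is ON.
3 of the 3 genes are transcribed.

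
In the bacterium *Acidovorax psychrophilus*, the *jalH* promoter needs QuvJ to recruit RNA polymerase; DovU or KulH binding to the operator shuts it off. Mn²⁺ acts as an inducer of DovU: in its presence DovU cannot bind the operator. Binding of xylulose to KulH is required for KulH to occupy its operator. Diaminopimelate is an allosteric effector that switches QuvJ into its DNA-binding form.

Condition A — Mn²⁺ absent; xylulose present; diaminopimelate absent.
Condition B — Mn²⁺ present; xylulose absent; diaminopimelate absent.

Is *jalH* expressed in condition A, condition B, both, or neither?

Condition A:
Mn²⁺ is absent, so DovU is active.
Xylulose is present, so KulH is active.
Diaminopimelate is absent, so QuvJ is inactive.
With repressor DovU bound, *jalH* is not transcribed.
→ *jalH* is OFF in A.
Condition B:
Mn²⁺ is present, so DovU is inactive.
Xylulose is absent, so KulH is inactive.
Diaminopimelate is absent, so QuvJ is inactive.
Required activator QuvJ is absent, so *jalH* is not transcribed.
→ *jalH* is OFF in B.

neither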